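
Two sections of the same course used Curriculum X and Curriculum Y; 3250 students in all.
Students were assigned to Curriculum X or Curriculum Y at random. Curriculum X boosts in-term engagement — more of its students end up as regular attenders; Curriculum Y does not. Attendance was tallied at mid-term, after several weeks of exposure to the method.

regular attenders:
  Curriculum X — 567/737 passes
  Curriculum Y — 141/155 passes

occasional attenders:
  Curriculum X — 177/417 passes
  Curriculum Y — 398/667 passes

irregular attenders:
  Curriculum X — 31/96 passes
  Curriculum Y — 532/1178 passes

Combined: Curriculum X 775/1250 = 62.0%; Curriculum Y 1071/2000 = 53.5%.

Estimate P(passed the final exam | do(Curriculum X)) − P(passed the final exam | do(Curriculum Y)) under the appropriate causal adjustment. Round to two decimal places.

+0.08

Curriculum Y is higher inside every mid-term attendance stratum but Curriculum X is higher in aggregate. Whether to stratify depends on how mid-term attendance relates to the teaching method.
Mid-term attendance lies on the pathway teaching method → mid-term attendance → outcome, so adjusting for it blocks the indirect effect. For the total causal effect of teaching method, use the unadjusted pooled rates.
The causal difference is the pooled difference: 0.620 − 0.535 = +0.085.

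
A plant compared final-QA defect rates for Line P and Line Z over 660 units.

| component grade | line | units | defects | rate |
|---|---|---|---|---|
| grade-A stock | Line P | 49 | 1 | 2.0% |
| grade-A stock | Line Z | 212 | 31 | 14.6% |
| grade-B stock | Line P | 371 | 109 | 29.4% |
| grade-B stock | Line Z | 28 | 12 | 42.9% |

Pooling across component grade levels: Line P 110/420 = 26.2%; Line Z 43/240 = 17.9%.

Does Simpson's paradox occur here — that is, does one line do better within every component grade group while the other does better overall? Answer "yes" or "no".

Within each component grade level (grade-A stock 2.0% vs 14.6%; grade-B stock 29.4% vs 42.9%), Line P has the lower rate every time. Pooled: 26.2% vs 17.9% — Line Z has the lower rate overall. The two comparisons disagree.

yes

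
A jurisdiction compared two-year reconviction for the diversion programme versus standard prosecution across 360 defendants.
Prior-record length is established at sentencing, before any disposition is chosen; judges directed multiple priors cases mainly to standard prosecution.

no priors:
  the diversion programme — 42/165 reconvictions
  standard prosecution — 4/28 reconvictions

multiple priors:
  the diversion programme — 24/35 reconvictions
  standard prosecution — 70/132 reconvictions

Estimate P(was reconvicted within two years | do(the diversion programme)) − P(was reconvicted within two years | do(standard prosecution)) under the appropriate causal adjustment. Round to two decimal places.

Here prior-record length is a common cause — it drives both which disposition a case falls under and the outcome. The crude comparison mixes populations; the stratum-specific rates are the causally relevant ones.
Adjusting over the population distribution of prior-record length: 0.536·(0.255−0.143) + 0.464·(0.686−0.530) = +0.132.

+0.13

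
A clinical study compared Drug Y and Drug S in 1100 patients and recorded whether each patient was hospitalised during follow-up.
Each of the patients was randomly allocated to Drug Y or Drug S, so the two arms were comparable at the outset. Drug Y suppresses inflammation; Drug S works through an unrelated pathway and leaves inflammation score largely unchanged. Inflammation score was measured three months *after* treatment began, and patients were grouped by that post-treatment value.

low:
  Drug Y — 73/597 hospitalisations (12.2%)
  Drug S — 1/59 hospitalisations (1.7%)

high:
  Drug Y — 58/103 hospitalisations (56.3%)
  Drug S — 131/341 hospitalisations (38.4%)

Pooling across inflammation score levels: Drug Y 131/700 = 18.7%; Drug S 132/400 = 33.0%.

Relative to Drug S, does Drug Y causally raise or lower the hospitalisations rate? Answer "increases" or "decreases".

decreases

Drug S is lower inside every inflammation score stratum but Drug Y is lower in aggregate. Whether to stratify depends on how inflammation score relates to the drug.
Inflammation score is downstream of the drug. One should not condition on a consequence of treatment, so the overall rates are the right comparison.
Pooled: Drug Y 18.7% vs Drug S 33.0%; Drug Y is lower overall.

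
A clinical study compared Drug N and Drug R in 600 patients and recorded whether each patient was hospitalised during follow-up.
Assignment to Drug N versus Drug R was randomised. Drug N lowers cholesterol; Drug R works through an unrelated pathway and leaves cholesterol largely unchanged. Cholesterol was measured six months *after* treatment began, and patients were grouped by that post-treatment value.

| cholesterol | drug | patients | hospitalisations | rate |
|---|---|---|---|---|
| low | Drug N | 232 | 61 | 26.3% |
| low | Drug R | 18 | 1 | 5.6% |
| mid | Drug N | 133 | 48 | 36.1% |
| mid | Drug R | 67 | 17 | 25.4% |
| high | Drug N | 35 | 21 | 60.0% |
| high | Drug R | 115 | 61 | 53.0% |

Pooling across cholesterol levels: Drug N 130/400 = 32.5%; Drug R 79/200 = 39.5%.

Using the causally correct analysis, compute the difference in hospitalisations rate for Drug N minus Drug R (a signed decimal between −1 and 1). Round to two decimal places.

Because the drug influences cholesterol, cholesterol is a post-treatment mediator, not a confounder. Stratifying on it would bias the estimate; the causal effect is the crude pooled difference.
The causal difference is the pooled difference: 0.325 − 0.395 = -0.070.

-0.07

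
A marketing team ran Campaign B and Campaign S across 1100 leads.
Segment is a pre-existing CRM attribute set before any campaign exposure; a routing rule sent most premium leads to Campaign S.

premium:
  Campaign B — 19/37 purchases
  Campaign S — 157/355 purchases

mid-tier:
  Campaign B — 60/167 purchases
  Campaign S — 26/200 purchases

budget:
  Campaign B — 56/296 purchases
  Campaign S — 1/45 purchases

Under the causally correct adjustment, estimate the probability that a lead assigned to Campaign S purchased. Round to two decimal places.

Campaign B is higher inside every customer segment stratum but Campaign S is higher in aggregate. Whether to stratify depends on how customer segment relates to the campaign.
The imbalance in customer segment arose from how leads were allocated, not from anything the campaign did; and customer segment independently affects the outcome. The pooled gap is confounded — condition on customer segment.
Standardising Campaign S to the population customer segment mix: 0.356·157/355 + 0.334·26/200 + 0.310·1/45 = 0.208.

0.21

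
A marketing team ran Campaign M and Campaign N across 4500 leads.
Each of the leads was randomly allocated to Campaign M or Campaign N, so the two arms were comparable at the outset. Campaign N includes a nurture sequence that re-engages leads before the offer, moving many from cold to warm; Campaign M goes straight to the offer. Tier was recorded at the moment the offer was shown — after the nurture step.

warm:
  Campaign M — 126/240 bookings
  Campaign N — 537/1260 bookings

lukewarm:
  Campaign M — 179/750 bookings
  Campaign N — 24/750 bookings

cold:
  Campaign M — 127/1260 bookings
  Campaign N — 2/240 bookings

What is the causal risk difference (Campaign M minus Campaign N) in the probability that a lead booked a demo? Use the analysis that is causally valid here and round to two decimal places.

The engagement tier-specific comparison favours Campaign M throughout, but the pooled figures favour Campaign N. The question is whether to condition on engagement tier.
Because the campaign influences engagement tier, engagement tier is a post-treatment mediator, not a confounder. Stratifying on it would bias the estimate; the causal effect is the crude pooled difference.
The causal difference is the pooled difference: 0.192 − 0.250 = -0.058.

-0.06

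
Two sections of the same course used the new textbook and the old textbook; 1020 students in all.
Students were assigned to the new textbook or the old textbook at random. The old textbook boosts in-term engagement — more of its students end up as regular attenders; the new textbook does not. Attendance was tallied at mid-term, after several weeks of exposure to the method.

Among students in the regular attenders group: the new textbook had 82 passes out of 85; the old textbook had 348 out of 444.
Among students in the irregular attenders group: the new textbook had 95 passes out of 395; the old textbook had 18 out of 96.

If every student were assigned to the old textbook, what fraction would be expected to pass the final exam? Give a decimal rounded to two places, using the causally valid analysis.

0.68

Mid-term attendance is downstream of the teaching method. One should not condition on a consequence of treatment, so the overall rates are the right comparison.
So P(outcome | do(the old textbook)) is just the pooled rate for the old textbook: 366/540 = 0.678.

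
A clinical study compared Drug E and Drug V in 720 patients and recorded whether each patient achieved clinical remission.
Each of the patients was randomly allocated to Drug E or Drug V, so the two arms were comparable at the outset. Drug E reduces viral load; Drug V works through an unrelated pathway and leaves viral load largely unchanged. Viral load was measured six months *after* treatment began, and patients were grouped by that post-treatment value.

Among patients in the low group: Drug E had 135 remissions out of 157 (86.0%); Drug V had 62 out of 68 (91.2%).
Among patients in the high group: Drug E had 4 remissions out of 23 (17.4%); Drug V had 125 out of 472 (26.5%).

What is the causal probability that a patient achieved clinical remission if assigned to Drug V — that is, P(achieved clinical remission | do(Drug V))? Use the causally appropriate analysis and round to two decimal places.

0.35

Viral load is downstream of the drug. One should not condition on a consequence of treatment, so the overall rates are the right comparison.
So P(outcome | do(Drug V)) is just the pooled rate for Drug V: 187/540 = 0.346.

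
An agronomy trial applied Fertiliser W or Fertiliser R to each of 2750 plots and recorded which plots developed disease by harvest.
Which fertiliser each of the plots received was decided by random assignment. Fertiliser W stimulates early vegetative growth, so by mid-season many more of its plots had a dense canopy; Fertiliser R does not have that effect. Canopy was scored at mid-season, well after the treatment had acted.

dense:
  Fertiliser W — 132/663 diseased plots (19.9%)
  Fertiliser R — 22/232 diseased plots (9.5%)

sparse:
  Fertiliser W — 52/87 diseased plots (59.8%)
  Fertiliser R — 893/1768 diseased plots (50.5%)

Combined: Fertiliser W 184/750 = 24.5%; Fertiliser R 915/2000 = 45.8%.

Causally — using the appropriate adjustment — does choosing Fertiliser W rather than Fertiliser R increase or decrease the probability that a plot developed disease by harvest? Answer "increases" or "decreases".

decreases

The stratified and pooled comparisons disagree (Fertiliser R wins within each mid-season canopy; Fertiliser W wins overall), so the answer turns on the causal role of mid-season canopy.
Mid-season canopy is downstream of the fertiliser. One should not condition on a consequence of treatment, so the overall rates are the right comparison.
Pooled: Fertiliser W 24.5% vs Fertiliser R 45.8%; Fertiliser W is lower overall.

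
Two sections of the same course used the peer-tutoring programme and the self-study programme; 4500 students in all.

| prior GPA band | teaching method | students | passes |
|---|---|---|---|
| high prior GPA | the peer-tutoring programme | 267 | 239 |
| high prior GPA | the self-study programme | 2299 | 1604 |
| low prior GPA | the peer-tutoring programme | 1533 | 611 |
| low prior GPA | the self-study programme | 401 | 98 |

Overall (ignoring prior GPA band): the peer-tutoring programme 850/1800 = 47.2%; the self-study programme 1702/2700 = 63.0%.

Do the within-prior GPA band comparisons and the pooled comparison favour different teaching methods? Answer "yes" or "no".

yes

Within each prior GPA band level (high prior GPA 89.5% vs 69.8%; low prior GPA 39.9% vs 24.4%), the peer-tutoring programme has the higher rate every time. Pooled: 47.2% vs 63.0% — the self-study programme has the higher rate overall. The two comparisons disagree.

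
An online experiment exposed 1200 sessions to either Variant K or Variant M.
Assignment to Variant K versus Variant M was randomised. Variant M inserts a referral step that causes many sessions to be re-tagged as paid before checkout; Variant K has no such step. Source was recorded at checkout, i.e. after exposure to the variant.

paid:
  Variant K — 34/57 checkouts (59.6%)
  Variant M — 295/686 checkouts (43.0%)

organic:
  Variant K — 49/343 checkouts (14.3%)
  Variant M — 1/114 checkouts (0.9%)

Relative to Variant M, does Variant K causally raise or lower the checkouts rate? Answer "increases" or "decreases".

decreases

Traffic source here is a post-treatment variable shaped by the variant; conditioning on it would introduce bias rather than remove it. The overall comparison is the causal one.
Pooled: Variant K 20.8% vs Variant M 37.0%; Variant M is higher overall.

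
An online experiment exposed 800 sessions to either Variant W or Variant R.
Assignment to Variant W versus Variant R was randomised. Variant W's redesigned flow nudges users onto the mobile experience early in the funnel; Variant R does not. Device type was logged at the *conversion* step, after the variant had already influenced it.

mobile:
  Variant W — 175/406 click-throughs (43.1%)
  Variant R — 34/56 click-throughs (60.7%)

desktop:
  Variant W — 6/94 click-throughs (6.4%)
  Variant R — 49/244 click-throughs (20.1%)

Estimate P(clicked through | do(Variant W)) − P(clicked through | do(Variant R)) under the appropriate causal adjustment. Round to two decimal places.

Stratifying would compare variants among sessions the variants themselves sorted into device type groups — a form of selection on an intermediate. The unconditioned pooled rates give the total causal effect.
The causal difference is the pooled difference: 0.362 − 0.277 = +0.085.

+0.09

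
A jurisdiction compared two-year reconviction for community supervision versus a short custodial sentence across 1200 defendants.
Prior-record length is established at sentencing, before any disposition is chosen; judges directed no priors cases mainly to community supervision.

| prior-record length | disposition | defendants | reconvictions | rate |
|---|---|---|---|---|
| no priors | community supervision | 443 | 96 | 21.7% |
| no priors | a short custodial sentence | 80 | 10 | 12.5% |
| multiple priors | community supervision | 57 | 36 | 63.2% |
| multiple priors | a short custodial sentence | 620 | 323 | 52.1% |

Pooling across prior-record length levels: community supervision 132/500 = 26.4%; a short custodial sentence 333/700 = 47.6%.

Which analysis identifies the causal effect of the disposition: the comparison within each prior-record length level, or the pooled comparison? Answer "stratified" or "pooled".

Prior-record length differs across dispositions for reasons unrelated to any effect of the disposition itself, and it separately predicts the outcome — a classic confounder. We must compare within prior-record length levels.
Within each level — no priors: 21.7% vs 12.5%; multiple priors: 63.2% vs 52.1% — a short custodial sentence is lower every time.

stratified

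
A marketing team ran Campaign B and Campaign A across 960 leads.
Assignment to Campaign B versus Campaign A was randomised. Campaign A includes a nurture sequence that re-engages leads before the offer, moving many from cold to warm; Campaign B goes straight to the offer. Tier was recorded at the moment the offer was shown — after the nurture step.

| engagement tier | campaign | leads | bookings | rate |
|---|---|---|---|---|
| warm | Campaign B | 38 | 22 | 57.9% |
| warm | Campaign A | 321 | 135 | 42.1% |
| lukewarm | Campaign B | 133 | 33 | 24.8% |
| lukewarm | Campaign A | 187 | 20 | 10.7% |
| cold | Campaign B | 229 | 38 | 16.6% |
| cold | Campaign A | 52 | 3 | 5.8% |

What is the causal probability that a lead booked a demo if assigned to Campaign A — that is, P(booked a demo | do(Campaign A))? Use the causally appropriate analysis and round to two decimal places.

0.28

Engagement tier here is a post-treatment variable shaped by the campaign; conditioning on it would introduce bias rather than remove it. The overall comparison is the causal one.
So P(outcome | do(Campaign A)) is just the pooled rate for Campaign A: 158/560 = 0.282.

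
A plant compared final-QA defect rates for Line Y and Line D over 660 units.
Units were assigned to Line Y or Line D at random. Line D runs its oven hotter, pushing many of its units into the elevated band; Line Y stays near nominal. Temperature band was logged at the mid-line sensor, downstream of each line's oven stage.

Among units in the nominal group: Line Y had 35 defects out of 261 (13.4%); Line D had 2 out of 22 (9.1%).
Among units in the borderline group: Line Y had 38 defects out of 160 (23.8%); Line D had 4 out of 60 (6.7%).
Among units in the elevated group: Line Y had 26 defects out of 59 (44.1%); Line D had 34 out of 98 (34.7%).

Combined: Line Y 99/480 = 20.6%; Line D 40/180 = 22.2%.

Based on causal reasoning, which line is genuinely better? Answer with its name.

Line Y

Because the line influences in-process temperature band, in-process temperature band is a post-treatment mediator, not a confounder. Stratifying on it would bias the estimate; the causal effect is the crude pooled difference.
Pooled: Line Y 20.6% vs Line D 22.2%; Line Y is lower overall.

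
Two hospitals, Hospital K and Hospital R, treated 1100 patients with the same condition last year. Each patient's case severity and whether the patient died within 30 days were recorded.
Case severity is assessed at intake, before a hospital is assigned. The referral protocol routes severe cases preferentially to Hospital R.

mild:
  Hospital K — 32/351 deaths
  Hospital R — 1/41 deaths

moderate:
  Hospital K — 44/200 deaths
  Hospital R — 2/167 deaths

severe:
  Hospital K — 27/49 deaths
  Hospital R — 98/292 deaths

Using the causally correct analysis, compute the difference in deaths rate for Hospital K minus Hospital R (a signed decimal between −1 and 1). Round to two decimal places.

+0.16

The stratified and pooled comparisons disagree (Hospital R wins within each case severity; Hospital K wins overall), so the answer turns on the causal role of case severity.
The imbalance in case severity arose from how patients were allocated, not from anything the hospital did; and case severity independently affects the outcome. The pooled gap is confounded — condition on case severity.
Adjusting over the population distribution of case severity: 0.356·(0.091−0.024) + 0.334·(0.220−0.012) + 0.310·(0.551−0.336) = +0.160.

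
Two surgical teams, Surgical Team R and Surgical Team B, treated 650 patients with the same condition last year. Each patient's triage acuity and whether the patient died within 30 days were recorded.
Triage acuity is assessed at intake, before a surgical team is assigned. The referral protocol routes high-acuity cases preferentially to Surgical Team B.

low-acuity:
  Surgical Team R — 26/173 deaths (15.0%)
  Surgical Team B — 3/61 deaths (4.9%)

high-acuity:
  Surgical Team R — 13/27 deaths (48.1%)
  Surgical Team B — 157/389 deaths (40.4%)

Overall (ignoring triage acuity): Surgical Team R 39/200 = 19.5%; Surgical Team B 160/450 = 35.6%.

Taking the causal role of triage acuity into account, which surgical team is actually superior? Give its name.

Surgical Team B

Within every triage acuity level Surgical Team B has the lower rate, yet pooled Surgical Team R does — Simpson's reversal.
Triage acuity satisfies the back-door criterion: it is not a descendant of the surgical team, and it blocks the spurious path from surgical team to outcome. Adjusting for it (i.e., using the within-triage acuity rates) gives the causal effect.
Within each level — low-acuity: 15.0% vs 4.9%; high-acuity: 48.1% vs 40.4% — Surgical Team B is lower every time.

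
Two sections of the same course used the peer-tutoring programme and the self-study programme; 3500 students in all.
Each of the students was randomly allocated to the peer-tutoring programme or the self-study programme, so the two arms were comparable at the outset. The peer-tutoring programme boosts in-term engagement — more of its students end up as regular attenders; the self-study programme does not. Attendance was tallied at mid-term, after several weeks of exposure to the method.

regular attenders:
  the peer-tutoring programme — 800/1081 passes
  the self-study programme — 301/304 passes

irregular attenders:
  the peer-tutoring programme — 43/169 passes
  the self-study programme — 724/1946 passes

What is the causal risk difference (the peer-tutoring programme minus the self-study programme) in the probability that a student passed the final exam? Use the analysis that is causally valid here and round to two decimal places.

+0.22

Within every mid-term attendance level the self-study programme has the higher rate, yet pooled the peer-tutoring programme does — Simpson's reversal.
Mid-term attendance here is a post-treatment variable shaped by the teaching method; conditioning on it would introduce bias rather than remove it. The overall comparison is the causal one.
The causal difference is the pooled difference: 0.674 − 0.456 = +0.219.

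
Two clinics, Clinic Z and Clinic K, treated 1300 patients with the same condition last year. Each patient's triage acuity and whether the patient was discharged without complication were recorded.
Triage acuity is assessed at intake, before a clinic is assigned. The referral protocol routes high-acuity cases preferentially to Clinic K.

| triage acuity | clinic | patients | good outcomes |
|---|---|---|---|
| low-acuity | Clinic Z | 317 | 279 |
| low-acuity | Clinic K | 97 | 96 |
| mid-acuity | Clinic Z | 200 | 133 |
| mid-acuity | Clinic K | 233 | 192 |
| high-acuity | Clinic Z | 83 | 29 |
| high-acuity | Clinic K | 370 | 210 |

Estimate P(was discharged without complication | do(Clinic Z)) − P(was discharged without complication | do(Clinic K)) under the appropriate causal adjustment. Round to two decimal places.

Triage acuity satisfies the back-door criterion: it is not a descendant of the clinic, and it blocks the spurious path from clinic to outcome. Adjusting for it (i.e., using the within-triage acuity rates) gives the causal effect.
Adjusting over the population distribution of triage acuity: 0.318·(0.880−0.990) + 0.333·(0.665−0.824) + 0.348·(0.349−0.568) = -0.164.

-0.16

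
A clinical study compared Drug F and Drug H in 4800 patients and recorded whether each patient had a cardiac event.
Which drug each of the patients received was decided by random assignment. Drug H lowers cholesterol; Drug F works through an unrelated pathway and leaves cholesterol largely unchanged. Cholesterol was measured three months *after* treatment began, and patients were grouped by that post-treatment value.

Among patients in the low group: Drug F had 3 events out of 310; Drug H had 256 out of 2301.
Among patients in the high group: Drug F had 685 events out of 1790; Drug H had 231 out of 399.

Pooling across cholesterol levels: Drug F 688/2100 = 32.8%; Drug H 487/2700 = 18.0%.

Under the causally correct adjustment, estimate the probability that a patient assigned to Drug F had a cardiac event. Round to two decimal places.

0.33

Within every cholesterol level Drug F has the lower rate, yet pooled Drug H does — Simpson's reversal.
Cholesterol lies on the pathway drug → cholesterol → outcome, so adjusting for it blocks the indirect effect. For the total causal effect of drug, use the unadjusted pooled rates.
So P(outcome | do(Drug F)) is just the pooled rate for Drug F: 688/2100 = 0.328.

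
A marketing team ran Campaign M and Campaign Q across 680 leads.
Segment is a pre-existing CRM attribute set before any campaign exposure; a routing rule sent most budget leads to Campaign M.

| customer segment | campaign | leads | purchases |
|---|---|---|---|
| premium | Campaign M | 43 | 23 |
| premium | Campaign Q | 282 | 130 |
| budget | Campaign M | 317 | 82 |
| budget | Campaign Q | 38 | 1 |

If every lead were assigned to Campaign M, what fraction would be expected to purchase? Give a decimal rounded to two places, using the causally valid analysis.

0.39

Since customer segment is a pre-existing factor (not a product of the campaign) and it affects the outcome on its own, it is a confounder. The stratified rates, not the pooled rate, identify the causal effect.
Standardising Campaign M to the population customer segment mix: 0.478·23/43 + 0.522·82/317 = 0.391.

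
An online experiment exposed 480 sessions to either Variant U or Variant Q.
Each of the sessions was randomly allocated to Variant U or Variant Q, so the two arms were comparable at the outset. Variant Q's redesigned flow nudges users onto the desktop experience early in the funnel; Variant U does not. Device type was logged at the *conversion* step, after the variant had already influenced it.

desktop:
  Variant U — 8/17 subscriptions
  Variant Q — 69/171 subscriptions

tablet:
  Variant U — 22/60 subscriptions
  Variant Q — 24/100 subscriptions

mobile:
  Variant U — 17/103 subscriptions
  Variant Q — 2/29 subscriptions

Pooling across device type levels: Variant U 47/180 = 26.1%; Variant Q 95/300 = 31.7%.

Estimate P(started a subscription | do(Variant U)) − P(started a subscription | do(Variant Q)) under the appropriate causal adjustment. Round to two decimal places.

-0.06

Device type is downstream of the variant. One should not condition on a consequence of treatment, so the overall rates are the right comparison.
The causal difference is the pooled difference: 0.261 − 0.317 = -0.056.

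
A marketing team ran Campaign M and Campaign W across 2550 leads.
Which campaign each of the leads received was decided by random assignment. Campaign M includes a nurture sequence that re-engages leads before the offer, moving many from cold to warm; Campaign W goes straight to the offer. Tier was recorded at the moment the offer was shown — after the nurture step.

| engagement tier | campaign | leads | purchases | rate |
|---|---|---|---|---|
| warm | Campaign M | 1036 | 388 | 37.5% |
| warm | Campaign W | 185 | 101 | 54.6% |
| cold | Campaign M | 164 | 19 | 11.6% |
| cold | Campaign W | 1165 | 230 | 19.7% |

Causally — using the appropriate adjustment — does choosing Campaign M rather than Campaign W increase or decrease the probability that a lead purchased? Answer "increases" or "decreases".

increases

Campaign W is higher inside every engagement tier stratum but Campaign M is higher in aggregate. Whether to stratify depends on how engagement tier relates to the campaign.
Stratifying would compare campaigns among leads the campaigns themselves sorted into engagement tier groups — a form of selection on an intermediate. The unconditioned pooled rates give the total causal effect.
Pooled: Campaign M 33.9% vs Campaign W 24.5%; Campaign M is higher overall.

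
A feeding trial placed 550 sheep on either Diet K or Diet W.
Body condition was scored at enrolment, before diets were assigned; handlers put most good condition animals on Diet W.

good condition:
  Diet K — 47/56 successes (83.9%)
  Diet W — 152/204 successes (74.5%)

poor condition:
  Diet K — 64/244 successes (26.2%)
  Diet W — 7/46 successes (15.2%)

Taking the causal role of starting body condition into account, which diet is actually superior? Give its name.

Diet K

Starting body condition satisfies the back-door criterion: it is not a descendant of the diet, and it blocks the spurious path from diet to outcome. Adjusting for it (i.e., using the within-starting body condition rates) gives the causal effect.
Within each level — good condition: 83.9% vs 74.5%; poor condition: 26.2% vs 15.2% — Diet K is higher every time.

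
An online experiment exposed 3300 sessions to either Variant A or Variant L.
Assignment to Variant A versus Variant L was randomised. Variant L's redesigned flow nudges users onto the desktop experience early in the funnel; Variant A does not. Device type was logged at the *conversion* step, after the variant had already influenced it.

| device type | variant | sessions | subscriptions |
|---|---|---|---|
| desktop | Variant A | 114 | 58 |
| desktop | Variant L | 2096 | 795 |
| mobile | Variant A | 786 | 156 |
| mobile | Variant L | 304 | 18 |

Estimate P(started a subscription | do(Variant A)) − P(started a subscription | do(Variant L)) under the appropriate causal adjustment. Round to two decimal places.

Variant A is higher inside every device type stratum but Variant L is higher in aggregate. Whether to stratify depends on how device type relates to the variant.
The distribution of device type is itself part of what the variant does — it is an intermediate outcome. Holding it fixed would remove that part of the effect; the total effect is the pooled difference.
The causal difference is the pooled difference: 0.238 − 0.339 = -0.101.

-0.10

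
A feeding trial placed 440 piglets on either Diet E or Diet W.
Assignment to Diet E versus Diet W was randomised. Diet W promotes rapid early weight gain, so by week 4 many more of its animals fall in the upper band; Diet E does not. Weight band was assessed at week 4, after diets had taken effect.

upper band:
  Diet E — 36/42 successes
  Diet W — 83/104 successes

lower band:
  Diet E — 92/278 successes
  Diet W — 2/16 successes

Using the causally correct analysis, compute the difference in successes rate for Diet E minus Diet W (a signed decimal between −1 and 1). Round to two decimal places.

Because the diet influences week-4 weight band, week-4 weight band is a post-treatment mediator, not a confounder. Stratifying on it would bias the estimate; the causal effect is the crude pooled difference.
The causal difference is the pooled difference: 0.400 − 0.708 = -0.308.

-0.31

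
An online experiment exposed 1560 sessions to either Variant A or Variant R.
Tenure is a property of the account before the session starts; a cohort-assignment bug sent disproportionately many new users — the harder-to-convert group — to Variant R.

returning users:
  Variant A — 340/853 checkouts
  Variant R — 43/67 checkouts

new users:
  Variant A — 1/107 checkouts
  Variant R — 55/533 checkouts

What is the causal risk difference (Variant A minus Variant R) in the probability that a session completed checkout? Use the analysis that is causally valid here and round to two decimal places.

-0.18

User tenure differs across variants for reasons unrelated to any effect of the variant itself, and it separately predicts the outcome — a classic confounder. We must compare within user tenure levels.
Adjusting over the population distribution of user tenure: 0.590·(0.399−0.642) + 0.410·(0.009−0.103) = -0.182.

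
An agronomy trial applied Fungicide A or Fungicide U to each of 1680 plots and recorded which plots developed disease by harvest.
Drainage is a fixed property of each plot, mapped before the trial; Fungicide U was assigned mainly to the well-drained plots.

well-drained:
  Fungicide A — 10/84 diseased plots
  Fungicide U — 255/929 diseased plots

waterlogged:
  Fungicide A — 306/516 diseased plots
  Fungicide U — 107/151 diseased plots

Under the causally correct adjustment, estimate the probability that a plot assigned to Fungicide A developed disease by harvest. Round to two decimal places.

0.31

Within every field drainage level Fungicide A has the lower rate, yet pooled Fungicide U does — Simpson's reversal.
Here field drainage is a common cause — it drives both which fungicide a case falls under and the outcome. The crude comparison mixes populations; the stratum-specific rates are the causally relevant ones.
Standardising Fungicide A to the population field drainage mix: 0.603·10/84 + 0.397·306/516 = 0.307.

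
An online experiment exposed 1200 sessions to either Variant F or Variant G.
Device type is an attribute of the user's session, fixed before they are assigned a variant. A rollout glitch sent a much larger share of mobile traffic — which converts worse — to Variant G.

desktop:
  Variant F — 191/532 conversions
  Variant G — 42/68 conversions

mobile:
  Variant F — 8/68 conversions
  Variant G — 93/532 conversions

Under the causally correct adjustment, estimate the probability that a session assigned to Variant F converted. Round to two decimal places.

0.24

Nothing the variant does changes device type; the imbalance is an allocation artefact. With device type also predicting the outcome, the pooled figure is confounded, and the within-stratum comparison is the causal one.
Standardising Variant F to the population device type mix: 0.500·191/532 + 0.500·8/68 = 0.238.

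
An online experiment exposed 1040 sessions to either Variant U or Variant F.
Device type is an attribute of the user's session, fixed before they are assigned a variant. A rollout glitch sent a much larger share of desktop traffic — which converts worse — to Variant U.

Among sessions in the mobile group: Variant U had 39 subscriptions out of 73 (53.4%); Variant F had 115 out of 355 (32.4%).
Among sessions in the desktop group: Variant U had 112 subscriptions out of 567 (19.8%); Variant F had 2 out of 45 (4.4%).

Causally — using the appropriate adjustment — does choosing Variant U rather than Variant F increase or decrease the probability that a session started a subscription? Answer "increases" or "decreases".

increases

The device type-specific comparison favours Variant U throughout, but the pooled figures favour Variant F. The question is whether to condition on device type.
Device type differs across variants for reasons unrelated to any effect of the variant itself, and it separately predicts the outcome — a classic confounder. We must compare within device type levels.
Within each level — mobile: 53.4% vs 32.4%; desktop: 19.8% vs 4.4% — Variant U is higher every time.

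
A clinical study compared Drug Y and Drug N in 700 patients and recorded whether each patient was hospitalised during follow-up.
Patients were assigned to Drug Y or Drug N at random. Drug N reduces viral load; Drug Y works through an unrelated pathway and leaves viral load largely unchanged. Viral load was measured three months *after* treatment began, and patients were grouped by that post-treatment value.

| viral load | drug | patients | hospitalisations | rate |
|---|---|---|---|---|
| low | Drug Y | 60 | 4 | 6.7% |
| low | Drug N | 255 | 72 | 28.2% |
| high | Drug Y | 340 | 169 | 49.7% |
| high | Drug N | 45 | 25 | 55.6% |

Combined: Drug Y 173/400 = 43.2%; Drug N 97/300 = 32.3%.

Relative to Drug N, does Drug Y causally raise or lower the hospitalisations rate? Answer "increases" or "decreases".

Because the drug influences viral load, viral load is a post-treatment mediator, not a confounder. Stratifying on it would bias the estimate; the causal effect is the crude pooled difference.
Pooled: Drug Y 43.2% vs Drug N 32.3%; Drug N is lower overall.

increases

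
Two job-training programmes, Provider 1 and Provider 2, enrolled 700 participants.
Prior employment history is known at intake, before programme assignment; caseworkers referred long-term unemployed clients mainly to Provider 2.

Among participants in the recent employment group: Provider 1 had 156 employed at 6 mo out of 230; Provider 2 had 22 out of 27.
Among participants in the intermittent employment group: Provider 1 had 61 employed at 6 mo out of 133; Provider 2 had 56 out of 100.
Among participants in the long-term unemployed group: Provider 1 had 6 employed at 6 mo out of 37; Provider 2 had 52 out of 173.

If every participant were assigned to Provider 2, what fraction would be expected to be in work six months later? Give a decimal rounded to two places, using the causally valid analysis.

Here prior employment history is a common cause — it drives both which programme a case falls under and the outcome. The crude comparison mixes populations; the stratum-specific rates are the causally relevant ones.
Standardising Provider 2 to the population prior employment history mix: 0.367·22/27 + 0.333·56/100 + 0.300·52/173 = 0.576.

0.58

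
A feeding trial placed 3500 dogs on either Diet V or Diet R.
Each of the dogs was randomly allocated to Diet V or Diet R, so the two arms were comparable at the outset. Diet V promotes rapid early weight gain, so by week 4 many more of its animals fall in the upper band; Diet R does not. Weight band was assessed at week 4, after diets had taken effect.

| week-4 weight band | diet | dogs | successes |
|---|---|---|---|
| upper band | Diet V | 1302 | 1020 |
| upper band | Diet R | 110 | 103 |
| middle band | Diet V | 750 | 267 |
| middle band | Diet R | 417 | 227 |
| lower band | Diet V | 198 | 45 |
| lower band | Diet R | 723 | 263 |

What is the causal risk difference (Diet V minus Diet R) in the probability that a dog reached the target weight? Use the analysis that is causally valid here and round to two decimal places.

Week-4 weight band is recorded after the diet and is itself shifted by it — it sits on the causal path from diet to outcome. Conditioning on a mediator would strip out part of the effect we want; the pooled comparison gives the total causal effect.
The causal difference is the pooled difference: 0.592 − 0.474 = +0.118.

+0.12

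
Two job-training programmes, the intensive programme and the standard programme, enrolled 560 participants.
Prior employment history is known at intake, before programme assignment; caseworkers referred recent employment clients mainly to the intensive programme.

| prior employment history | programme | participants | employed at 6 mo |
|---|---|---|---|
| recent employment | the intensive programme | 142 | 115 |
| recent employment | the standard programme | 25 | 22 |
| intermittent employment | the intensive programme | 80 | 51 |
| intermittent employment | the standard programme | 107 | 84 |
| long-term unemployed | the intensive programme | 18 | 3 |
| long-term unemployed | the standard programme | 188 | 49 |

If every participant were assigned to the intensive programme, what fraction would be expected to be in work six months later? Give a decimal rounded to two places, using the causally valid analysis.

0.52

The prior employment history-specific comparison favours the standard programme throughout, but the pooled figures favour the intensive programme. The question is whether to condition on prior employment history.
Prior employment history satisfies the back-door criterion: it is not a descendant of the programme, and it blocks the spurious path from programme to outcome. Adjusting for it (i.e., using the within-prior employment history rates) gives the causal effect.
Standardising the intensive programme to the population prior employment history mix: 0.298·115/142 + 0.334·51/80 + 0.368·3/18 = 0.516.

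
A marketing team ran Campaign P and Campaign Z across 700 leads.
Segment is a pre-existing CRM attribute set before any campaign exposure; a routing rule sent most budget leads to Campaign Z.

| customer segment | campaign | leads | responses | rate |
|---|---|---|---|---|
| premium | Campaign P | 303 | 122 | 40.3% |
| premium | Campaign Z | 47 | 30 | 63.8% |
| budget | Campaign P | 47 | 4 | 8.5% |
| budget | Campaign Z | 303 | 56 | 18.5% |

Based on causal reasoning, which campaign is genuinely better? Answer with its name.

Customer segment is set before the campaign has any effect — it is not caused by the campaign — and it independently drives the outcome. That makes it a confounder, so the causal comparison is within customer segment levels.
Within each level — premium: 40.3% vs 63.8%; budget: 8.5% vs 18.5% — Campaign Z is higher every time.

Campaign Z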